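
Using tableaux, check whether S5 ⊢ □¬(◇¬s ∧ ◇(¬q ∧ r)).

Invalid (countermodel exists)

Tableau for the negation ¬□¬(◇¬s ∧ ◇(¬q ∧ r)):
1. ¬□¬(◇¬s ∧ ◇(¬q ∧ r)), 0
2. ◇¬s ∧ ◇(¬q ∧ r), 1
3. ◇¬s, 1
4. ◇(¬q ∧ r), 1
5. ¬s, 2
6. ¬q ∧ r, 3
7. ¬q, 3
8. r, 3
Accessibility: 0R0, 0R1, 0R2, 0R3, 1R0, 1R1, 1R2, 1R3, 2R0, 2R1, 2R2, 2R3, 3R0, 3R1, 3R2, 3R3
The negation has an open branch (countermodel exists).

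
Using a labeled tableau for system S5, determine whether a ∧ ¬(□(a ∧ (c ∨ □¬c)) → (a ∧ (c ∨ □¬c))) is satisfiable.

Unsatisfiable (every branch closes)

1. a ∧ ¬(□(a ∧ (c ∨ □¬c)) → (a ∧ (c ∨ □¬c))), w0
2. a, w0   [∧-rule on 1]
3. ¬(□(a ∧ (c ∨ □¬c)) → (a ∧ (c ∨ □¬c))), w0   [∧-rule on 1]
4. □(a ∧ (c ∨ □¬c)), w0   [¬→-rule on 3]
5. ¬(a ∧ (c ∨ □¬c)), w0   [¬→-rule on 3]
6. a ∧ (c ∨ □¬c), w0   [□-rule on 4 via w0Rw0]
7. c ∨ □¬c, w0   [∧-rule on 6]
8. ¬(c ∨ □¬c), w0   [¬∧-rule on 5 (branches; this branch)]
9. ¬c, w0   [¬∨-rule on 8]
10. ¬□¬c, w0   [¬∨-rule on 8]
11. □¬c, w0   [∨-rule on 7 (branches; this branch)]
12. c, w1   [¬□-rule on 10: fresh world w1, w0Rw1]
13. a ∧ (c ∨ □¬c), w1   [□-rule on 4 via w0Rw1]
14. a, w1   [∧-rule on 13]
15. c ∨ □¬c, w1   [∧-rule on 13]
16. ¬c, w1   [□-rule on 11 via w0Rw1]
Accessibility: w0Rw0, w0Rw1, w1Rw0, w1Rw1
Branch closes: c and ¬c both at w1.
All branches of the tableau close; one closing branch shown above.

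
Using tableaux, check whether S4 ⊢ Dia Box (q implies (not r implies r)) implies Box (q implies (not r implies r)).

Tableau for the negation not (Dia Box (q implies (not r implies r)) implies Box (q implies (not r implies r))):
1. not (Dia Box (q implies (not r implies r)) implies Box (q implies (not r implies r))), u
2. Dia Box (q implies (not r implies r)), u
3. not Box (q implies (not r implies r)), u
4. Box (q implies (not r implies r)), v
5. q implies (not r implies r), v
6. not r implies r, v
7. r, v
8. not (q implies (not r implies r)), w
9. q, w
10. not (not r implies r), w
11. not r, w
Accessibility: uRu, uRv, uRw, vRv, wRw
The negation has an open branch (countermodel exists).

Not valid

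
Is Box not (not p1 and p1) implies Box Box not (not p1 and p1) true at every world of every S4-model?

Valid

Tableau for the negation not (Box not (not p1 and p1) implies Box Box not (not p1 and p1)):
1. not (Box not (not p1 and p1) implies Box Box not (not p1 and p1)), u
2. Box not (not p1 and p1), u
3. not Box Box not (not p1 and p1), u
4. not (not p1 and p1), u
5. not p1, u
6. not Box not (not p1 and p1), v
7. not (not p1 and p1), v
8. not p1, v
9. not p1 and p1, w
10. not p1, w
11. p1, w
Accessibility: uRu, uRv, uRw, vRv, vRw, wRw
Branch closes: p1 and not p1 both at w.
All branches of the negation close; one closing branch shown above.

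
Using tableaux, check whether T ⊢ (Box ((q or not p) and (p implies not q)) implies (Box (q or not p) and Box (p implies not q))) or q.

Yes, valid

Tableau for the negation not ((Box ((q or not p) and (p implies not q)) implies (Box (q or not p) and Box (p implies not q))) or q):
1. not ((Box ((q or not p) and (p implies not q)) implies (Box (q or not p) and Box (p implies not q))) or q), 0
2. not (Box ((q or not p) and (p implies not q)) implies (Box (q or not p) and Box (p implies not q))), 0
3. not q, 0
4. Box ((q or not p) and (p implies not q)), 0
5. not (Box (q or not p) and Box (p implies not q)), 0
6. (q or not p) and (p implies not q), 0
7. q or not p, 0
8. p implies not q, 0
9. not Box (p implies not q), 0
10. not p, 0
11. not (p implies not q), 1
12. p, 1
13. q, 1
14. (q or not p) and (p implies not q), 1
15. q or not p, 1
16. p implies not q, 1
17. not q, 1
Accessibility: 0R0, 0R1, 1R1
Branch closes: q and not q both at 1.
All branches of the negation close; one closing branch shown above.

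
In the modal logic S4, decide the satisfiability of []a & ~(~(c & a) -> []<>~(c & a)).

1. []a & ~(~(c & a) -> []<>~(c & a)), u
2. []a, u   [&-rule on 1]
3. ~(~(c & a) -> []<>~(c & a)), u   [&-rule on 1]
4. ~(c & a), u   [~->-rule on 3]
5. ~[]<>~(c & a), u   [~->-rule on 3]
6. a, u   [[]-rule on 2 via uRu]
7. ~c, u   [~&-rule on 4 (branches; this branch)]
8. ~<>~(c & a), v   [~[]-rule on 5: fresh world v, uRv]
9. a, v   [[]-rule on 2 via uRv]
10. c & a, v   [~<>-rule on 8 via vRv]
11. c, v   [&-rule on 10]
Accessibility: uRu, uRv, vRv

Yes, satisfiable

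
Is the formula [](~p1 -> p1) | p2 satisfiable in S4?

1. [](~p1 -> p1) | p2, w0
2. p2, w0   [|-rule on 1 (branches; this branch)]
Accessibility: w0Rw0

Yes, satisfiable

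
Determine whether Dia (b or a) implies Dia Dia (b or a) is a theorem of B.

Valid in B

Tableau for the negation not (Dia (b or a) implies Dia Dia (b or a)):
1. not (Dia (b or a) implies Dia Dia (b or a)), w0
2. Dia (b or a), w0   [neg-implies-rule on 1]
3. not Dia Dia (b or a), w0   [neg-implies-rule on 1]
4. not Dia (b or a), w0   [neg-Dia-rule on 3 via w0Rw0]
5. not (b or a), w0   [neg-Dia-rule on 4 via w0Rw0]
6. not b, w0   [neg-or-rule on 5]
7. not a, w0   [neg-or-rule on 5]
8. b or a, w1   [Dia-rule on 2: fresh world w1, w0Rw1]
9. not Dia (b or a), w1   [neg-Dia-rule on 3 via w0Rw1]
10. not (b or a), w1   [neg-Dia-rule on 4 via w0Rw1]
11. not b, w1   [neg-or-rule on 10]
12. not a, w1   [neg-or-rule on 10]
13. a, w1   [or-rule on 8 (branches; this branch)]
Accessibility: w0Rw0, w0Rw1, w1Rw0, w1Rw1
Branch closes: a and not a both at w1.
All branches of the negation close; one closing branch shown above.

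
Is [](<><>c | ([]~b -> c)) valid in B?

Not valid

Tableau for the negation ~[](<><>c | ([]~b -> c)):
1. ~[](<><>c | ([]~b -> c)), u
2. ~(<><>c | ([]~b -> c)), v
3. ~<><>c, v
4. ~([]~b -> c), v
5. []~b, v
6. ~c, v
7. ~<>c, u
8. ~<>c, v
9. ~b, u
10. ~b, v
11. ~c, u
Accessibility: uRu, uRv, vRu, vRv
The negation has an open branch (countermodel exists).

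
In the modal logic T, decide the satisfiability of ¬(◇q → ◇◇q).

1. ¬(◇q → ◇◇q), 0
2. ◇q, 0   [¬→-rule on 1]
3. ¬◇◇q, 0   [¬→-rule on 1]
4. ¬◇q, 0   [¬◇-rule on 3 via 0R0]
5. ¬q, 0   [¬◇-rule on 4 via 0R0]
6. q, 1   [◇-rule on 2: fresh world 1, 0R1]
7. ¬◇q, 1   [¬◇-rule on 3 via 0R1]
8. ¬q, 1   [¬◇-rule on 4 via 0R1]
Accessibility: 0R0, 0R1, 1R1
Branch closes: q and ¬q both at 1.
(One branch shown.) All branches close.

Unsatisfiable (every branch closes)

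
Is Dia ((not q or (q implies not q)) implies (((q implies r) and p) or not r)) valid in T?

Tableau for the negation not Dia ((not q or (q implies not q)) implies (((q implies r) and p) or not r)):
1. not Dia ((not q or (q implies not q)) implies (((q implies r) and p) or not r)), u
2. not ((not q or (q implies not q)) implies (((q implies r) and p) or not r)), u   [neg-Dia-rule on 1 via uRu]
3. not q or (q implies not q), u   [neg-implies-rule on 2]
4. not (((q implies r) and p) or not r), u   [neg-implies-rule on 2]
5. not ((q implies r) and p), u   [neg-or-rule on 4]
6. r, u   [neg-or-rule on 4]
7. q implies not q, u   [or-rule on 3 (branches; this branch)]
8. not p, u   [neg-and-rule on 5 (branches; this branch)]
9. not q, u   [implies-rule on 7 (branches; this branch)]
Accessibility: uRu
The negation has an open branch (countermodel exists).

Invalid (countermodel exists)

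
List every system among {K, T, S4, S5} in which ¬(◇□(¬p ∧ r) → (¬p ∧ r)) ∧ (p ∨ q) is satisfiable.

S4-tableau for the formula:
1. ¬(◇□(¬p ∧ r) → (¬p ∧ r)) ∧ (p ∨ q), w0
2. ¬(◇□(¬p ∧ r) → (¬p ∧ r)), w0
3. p ∨ q, w0
4. ◇□(¬p ∧ r), w0
5. ¬(¬p ∧ r), w0
6. q, w0
7. ¬r, w0
8. □(¬p ∧ r), w1
9. ¬p ∧ r, w1
10. ¬p, w1
11. r, w1
Accessibility: w0Rw0, w0Rw1, w1Rw1
Complete open branch: satisfiable in S4, hence also in K, T (this S4-model is also a K-model and a T-model).
S5-tableau for the formula:
1. ¬(◇□(¬p ∧ r) → (¬p ∧ r)) ∧ (p ∨ q), w0
2. ¬(◇□(¬p ∧ r) → (¬p ∧ r)), w0
3. p ∨ q, w0
4. ◇□(¬p ∧ r), w0
5. ¬(¬p ∧ r), w0
6. q, w0
7. ¬r, w0
8. □(¬p ∧ r), w1
9. ¬p ∧ r, w0
10. ¬p, w0
11. r, w0
Accessibility: w0Rw0, w0Rw1, w1Rw0, w1Rw1
Branch closes: r and ¬r both at w0.
Every branch closes (one shown): unsatisfiable in S5.

K, T, S4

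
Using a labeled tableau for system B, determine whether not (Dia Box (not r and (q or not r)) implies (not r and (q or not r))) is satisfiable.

1. not (Dia Box (not r and (q or not r)) implies (not r and (q or not r))), w0
2. Dia Box (not r and (q or not r)), w0
3. not (not r and (q or not r)), w0
4. not (q or not r), w0
5. not q, w0
6. r, w0
7. Box (not r and (q or not r)), w1
8. not r and (q or not r), w0
9. not r, w0
10. q or not r, w0
Accessibility: w0Rw0, w0Rw1, w1Rw0, w1Rw1
Branch closes: r and not r both at w0.
All branches of the tableau close; one closing branch shown above.

Unsatisfiable (every branch closes)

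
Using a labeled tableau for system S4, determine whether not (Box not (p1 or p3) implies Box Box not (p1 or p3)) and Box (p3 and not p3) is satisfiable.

Unsatisfiable

1. not (Box not (p1 or p3) implies Box Box not (p1 or p3)) and Box (p3 and not p3), w0
2. not (Box not (p1 or p3) implies Box Box not (p1 or p3)), w0
3. Box (p3 and not p3), w0
4. Box not (p1 or p3), w0
5. not Box Box not (p1 or p3), w0
6. p3 and not p3, w0
7. p3, w0
8. not p3, w0
Accessibility: w0Rw0
Branch closes: p3 and not p3 both at w0.
All branches of the tableau close; one closing branch shown above.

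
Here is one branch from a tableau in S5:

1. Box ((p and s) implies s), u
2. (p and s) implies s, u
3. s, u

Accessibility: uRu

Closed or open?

There is no literal clash: for every atom and world, at most one sign appears.

Not closed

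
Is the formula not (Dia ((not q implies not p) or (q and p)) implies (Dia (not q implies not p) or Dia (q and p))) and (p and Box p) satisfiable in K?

1. not (Dia ((not q implies not p) or (q and p)) implies (Dia (not q implies not p) or Dia (q and p))) and (p and Box p), 0
2. not (Dia ((not q implies not p) or (q and p)) implies (Dia (not q implies not p) or Dia (q and p))), 0
3. p and Box p, 0
4. Dia ((not q implies not p) or (q and p)), 0
5. not (Dia (not q implies not p) or Dia (q and p)), 0
6. p, 0
7. Box p, 0
8. not Dia (not q implies not p), 0
9. not Dia (q and p), 0
10. (not q implies not p) or (q and p), 1
11. p, 1
12. not (not q implies not p), 1
13. not q, 1
14. not (q and p), 1
15. not q implies not p, 1
16. not p, 1
Accessibility: 0R1
Branch closes: p and not p both at 1.
All branches of the tableau close; one closing branch shown above.

Unsatisfiable (every branch closes)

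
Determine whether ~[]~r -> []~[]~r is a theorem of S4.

Tableau for the negation ~(~[]~r -> []~[]~r):
1. ~(~[]~r -> []~[]~r), u
2. ~[]~r, u   [~->-rule on 1]
3. ~[]~[]~r, u   [~->-rule on 1]
4. r, v   [~[]-rule on 2: fresh world v, uRv]
5. []~r, w   [~[]-rule on 3: fresh world w, uRw]
6. ~r, w   [[]-rule on 5 via wRw]
Accessibility: uRu, uRv, uRw, vRv, wRw
The negation has an open branch (countermodel exists).

No, not valid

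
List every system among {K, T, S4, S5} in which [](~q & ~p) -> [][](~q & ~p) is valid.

T-tableau for the negation ~([](~q & ~p) -> [][](~q & ~p)):
1. ~([](~q & ~p) -> [][](~q & ~p)), u
2. [](~q & ~p), u
3. ~[][](~q & ~p), u
4. ~q & ~p, u
5. ~q, u
6. ~p, u
7. ~[](~q & ~p), v
8. ~q & ~p, v
9. ~q, v
10. ~p, v
11. ~(~q & ~p), w
12. p, w
Accessibility: uRu, uRv, vRv, vRw, wRw
Complete open branch: countermodel on a T-frame, so not valid in T, nor in K (the same frame is also a K-frame).
S4-tableau for the negation ~([](~q & ~p) -> [][](~q & ~p)):
1. ~([](~q & ~p) -> [][](~q & ~p)), u
2. [](~q & ~p), u
3. ~[][](~q & ~p), u
4. ~q & ~p, u
5. ~q, u
6. ~p, u
7. ~[](~q & ~p), v
8. ~q & ~p, v
9. ~q, v
10. ~p, v
11. ~(~q & ~p), w
12. ~q & ~p, w
13. ~q, w
14. ~p, w
15. p, w
Accessibility: uRu, uRv, uRw, vRv, vRw, wRw
Branch closes: p and ~p both at w.
Every branch closes (one shown): valid in S4, hence also in S5 (every theorem of S4 is a theorem of S5).

S4, S5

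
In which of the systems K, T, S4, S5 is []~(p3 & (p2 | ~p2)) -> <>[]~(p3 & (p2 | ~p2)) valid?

K-tableau for the negation ~([]~(p3 & (p2 | ~p2)) -> <>[]~(p3 & (p2 | ~p2))):
1. ~([]~(p3 & (p2 | ~p2)) -> <>[]~(p3 & (p2 | ~p2))), 0
2. []~(p3 & (p2 | ~p2)), 0
3. ~<>[]~(p3 & (p2 | ~p2)), 0
Complete open branch: countermodel on a K-frame, so not valid in K.
T-tableau for the negation ~([]~(p3 & (p2 | ~p2)) -> <>[]~(p3 & (p2 | ~p2))):
1. ~([]~(p3 & (p2 | ~p2)) -> <>[]~(p3 & (p2 | ~p2))), 0
2. []~(p3 & (p2 | ~p2)), 0
3. ~<>[]~(p3 & (p2 | ~p2)), 0
4. ~(p3 & (p2 | ~p2)), 0
5. ~[]~(p3 & (p2 | ~p2)), 0
6. ~p3, 0
7. p3 & (p2 | ~p2), 1
8. p3, 1
9. p2 | ~p2, 1
10. ~(p3 & (p2 | ~p2)), 1
11. ~[]~(p3 & (p2 | ~p2)), 1
12. ~p2, 1
13. ~(p2 | ~p2), 1
14. p2, 1
Accessibility: 0R0, 0R1, 1R1
Branch closes: p2 and ~p2 both at 1.
Every branch closes (one shown): valid in T, hence also in S4, S5 (every theorem of T is a theorem of S4 and S5).

T, S4, S5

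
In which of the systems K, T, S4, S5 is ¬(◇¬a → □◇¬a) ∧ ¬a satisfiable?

S5-tableau for the formula:
1. ¬(◇¬a → □◇¬a) ∧ ¬a, 0
2. ¬(◇¬a → □◇¬a), 0
3. ¬a, 0
4. ◇¬a, 0
5. ¬□◇¬a, 0
6. ¬a, 1
7. ¬◇¬a, 2
8. a, 0
Accessibility: 0R0, 0R1, 0R2, 1R0, 1R1, 1R2, 2R0, 2R1, 2R2
Branch closes: a and ¬a both at 0.
Every branch closes (one shown): unsatisfiable in S5.
S4-tableau for the formula:
1. ¬(◇¬a → □◇¬a) ∧ ¬a, 0
2. ¬(◇¬a → □◇¬a), 0
3. ¬a, 0
4. ◇¬a, 0
5. ¬□◇¬a, 0
6. ¬a, 1
7. ¬◇¬a, 2
8. a, 2
Accessibility: 0R0, 0R1, 0R2, 1R1, 2R2
Complete open branch: satisfiable in S4, hence also in K, T (this S4-model is also a K-model and a T-model).

K, T, S4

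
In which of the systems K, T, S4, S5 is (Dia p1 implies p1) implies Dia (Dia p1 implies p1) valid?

T-tableau for the negation not ((Dia p1 implies p1) implies Dia (Dia p1 implies p1)):
1. not ((Dia p1 implies p1) implies Dia (Dia p1 implies p1)), u
2. Dia p1 implies p1, u
3. not Dia (Dia p1 implies p1), u
4. not (Dia p1 implies p1), u
5. Dia p1, u
6. not p1, u
7. not Dia p1, u
8. p1, v
9. not (Dia p1 implies p1), v
10. Dia p1, v
11. not p1, v
Accessibility: uRu, uRv, vRv
Branch closes: p1 and not p1 both at v.
Every branch closes (one shown): valid in T, hence also in S4, S5 (every theorem of T is a theorem of S4 and S5).
K-tableau for the negation not ((Dia p1 implies p1) implies Dia (Dia p1 implies p1)):
1. not ((Dia p1 implies p1) implies Dia (Dia p1 implies p1)), u
2. Dia p1 implies p1, u
3. not Dia (Dia p1 implies p1), u
4. p1, u
Complete open branch: countermodel on a K-frame, so not valid in K.

T, S4, S5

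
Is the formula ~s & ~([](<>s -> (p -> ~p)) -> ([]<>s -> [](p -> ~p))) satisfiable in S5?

No, unsatisfiable

1. ~s & ~([](<>s -> (p -> ~p)) -> ([]<>s -> [](p -> ~p))), w0
2. ~s, w0
3. ~([](<>s -> (p -> ~p)) -> ([]<>s -> [](p -> ~p))), w0
4. [](<>s -> (p -> ~p)), w0
5. ~([]<>s -> [](p -> ~p)), w0
6. []<>s, w0
7. ~[](p -> ~p), w0
8. <>s -> (p -> ~p), w0
9. <>s, w0
10. p -> ~p, w0
11. ~p, w0
12. ~(p -> ~p), w1
13. p, w1
14. <>s -> (p -> ~p), w1
15. <>s, w1
16. ~<>s, w1
17. ~s, w1
18. s, w2
19. <>s -> (p -> ~p), w2
20. <>s, w2
21. ~s, w2
Accessibility: w0Rw0, w0Rw1, w0Rw2, w1Rw0, w1Rw1, w1Rw2, w2Rw0, w2Rw1, w2Rw2
Branch closes: s and ~s both at w2.
Every branch closes; the branch above is one of them.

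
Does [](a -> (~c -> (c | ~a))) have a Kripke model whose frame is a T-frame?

1. [](a -> (~c -> (c | ~a))), w0
2. a -> (~c -> (c | ~a)), w0
3. ~c -> (c | ~a), w0
4. c | ~a, w0
5. ~a, w0
Accessibility: w0Rw0

Satisfiable (open branch found)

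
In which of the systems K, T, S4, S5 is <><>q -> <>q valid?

T-tableau for the negation ~(<><>q -> <>q):
1. ~(<><>q -> <>q), w0
2. <><>q, w0   [~->-rule on 1]
3. ~<>q, w0   [~->-rule on 1]
4. ~q, w0   [~<>-rule on 3 via w0Rw0]
5. <>q, w1   [<>-rule on 2: fresh world w1, w0Rw1]
6. ~q, w1   [~<>-rule on 3 via w0Rw1]
7. q, w2   [<>-rule on 5: fresh world w2, w1Rw2]
Accessibility: w0Rw0, w0Rw1, w1Rw1, w1Rw2, w2Rw2
Complete open branch: countermodel on a T-frame, so not valid in T, nor in K (the same frame is also a K-frame).
S4-tableau for the negation ~(<><>q -> <>q):
1. ~(<><>q -> <>q), w0
2. <><>q, w0   [~->-rule on 1]
3. ~<>q, w0   [~->-rule on 1]
4. ~q, w0   [~<>-rule on 3 via w0Rw0]
5. <>q, w1   [<>-rule on 2: fresh world w1, w0Rw1]
6. ~q, w1   [~<>-rule on 3 via w0Rw1]
7. q, w2   [<>-rule on 5: fresh world w2, w1Rw2]
8. ~q, w2   [~<>-rule on 3 via w0Rw2]
Accessibility: w0Rw0, w0Rw1, w0Rw2, w1Rw1, w1Rw2, w2Rw2
Branch closes: q and ~q both at w2.
Every branch closes (one shown): valid in S4, hence also in S5 (every theorem of S4 is a theorem of S5).

S4, S5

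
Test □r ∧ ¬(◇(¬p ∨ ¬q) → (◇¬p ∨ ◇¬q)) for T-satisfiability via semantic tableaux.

1. □r ∧ ¬(◇(¬p ∨ ¬q) → (◇¬p ∨ ◇¬q)), w0
2. □r, w0   [∧-rule on 1]
3. ¬(◇(¬p ∨ ¬q) → (◇¬p ∨ ◇¬q)), w0   [∧-rule on 1]
4. ◇(¬p ∨ ¬q), w0   [¬→-rule on 3]
5. ¬(◇¬p ∨ ◇¬q), w0   [¬→-rule on 3]
6. ¬◇¬p, w0   [¬∨-rule on 5]
7. ¬◇¬q, w0   [¬∨-rule on 5]
8. r, w0   [□-rule on 2 via w0Rw0]
9. p, w0   [¬◇-rule on 6 via w0Rw0]
10. q, w0   [¬◇-rule on 7 via w0Rw0]
11. ¬p ∨ ¬q, w1   [◇-rule on 4: fresh world w1, w0Rw1]
12. r, w1   [□-rule on 2 via w0Rw1]
13. p, w1   [¬◇-rule on 6 via w0Rw1]
14. q, w1   [¬◇-rule on 7 via w0Rw1]
15. ¬q, w1   [∨-rule on 11 (branches; this branch)]
Accessibility: w0Rw0, w0Rw1, w1Rw1
Branch closes: q and ¬q both at w1.
Every branch closes; the branch above is one of them.

Unsatisfiable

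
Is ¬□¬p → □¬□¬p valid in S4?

Tableau for the negation ¬(¬□¬p → □¬□¬p):
1. ¬(¬□¬p → □¬□¬p), u
2. ¬□¬p, u
3. ¬□¬□¬p, u
4. p, v
5. □¬p, w
6. ¬p, w
Accessibility: uRu, uRv, uRw, vRv, wRw
The negation has an open branch (countermodel exists).

Not valid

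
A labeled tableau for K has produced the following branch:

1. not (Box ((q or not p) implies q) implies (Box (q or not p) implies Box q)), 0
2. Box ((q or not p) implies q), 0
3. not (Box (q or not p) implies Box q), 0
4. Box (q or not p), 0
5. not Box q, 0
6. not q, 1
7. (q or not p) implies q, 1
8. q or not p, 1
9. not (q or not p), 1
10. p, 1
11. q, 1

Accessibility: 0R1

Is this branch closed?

Closed

Both q and not q appear at 1.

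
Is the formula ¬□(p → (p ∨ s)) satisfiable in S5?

1. ¬□(p → (p ∨ s)), u
2. ¬(p → (p ∨ s)), v
3. p, v
4. ¬(p ∨ s), v
5. ¬p, v
6. ¬s, v
Accessibility: uRu, uRv, vRu, vRv
Branch closes: p and ¬p both at v.
(One branch shown.) All branches close.

Unsatisfiable (every branch closes)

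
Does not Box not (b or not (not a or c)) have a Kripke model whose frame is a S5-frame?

1. not Box not (b or not (not a or c)), w0
2. b or not (not a or c), w1
3. not (not a or c), w1
4. a, w1
5. not c, w1
Accessibility: w0Rw0, w0Rw1, w1Rw0, w1Rw1

Satisfiable (open branch found)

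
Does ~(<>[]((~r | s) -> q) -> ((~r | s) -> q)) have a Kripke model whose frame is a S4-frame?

Yes, satisfiable

1. ~(<>[]((~r | s) -> q) -> ((~r | s) -> q)), u
2. <>[]((~r | s) -> q), u
3. ~((~r | s) -> q), u
4. ~r | s, u
5. ~q, u
6. s, u
7. []((~r | s) -> q), v
8. (~r | s) -> q, v
9. q, v
Accessibility: uRu, uRv, vRv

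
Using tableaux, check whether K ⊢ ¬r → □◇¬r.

No, not valid

Tableau for the negation ¬(¬r → □◇¬r):
1. ¬(¬r → □◇¬r), w0
2. ¬r, w0   [¬→-rule on 1]
3. ¬□◇¬r, w0   [¬→-rule on 1]
4. ¬◇¬r, w1   [¬□-rule on 3: fresh world w1, w0Rw1]
Accessibility: w0Rw1
The negation has an open branch (countermodel exists).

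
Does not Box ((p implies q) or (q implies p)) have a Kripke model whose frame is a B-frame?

Unsatisfiable

1. not Box ((p implies q) or (q implies p)), 0
2. not ((p implies q) or (q implies p)), 1
3. not (p implies q), 1
4. not (q implies p), 1
5. p, 1
6. not q, 1
7. q, 1
8. not p, 1
Accessibility: 0R0, 0R1, 1R0, 1R1
Branch closes: q and not q both at 1.
Every branch closes; the branch above is one of them.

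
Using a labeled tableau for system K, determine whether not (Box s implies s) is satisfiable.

1. not (Box s implies s), u
2. Box s, u
3. not s, u

Yes, satisfiable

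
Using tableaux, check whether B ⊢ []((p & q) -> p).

Tableau for the negation ~[]((p & q) -> p):
1. ~[]((p & q) -> p), u
2. ~((p & q) -> p), v
3. p & q, v
4. ~p, v
5. p, v
6. q, v
Accessibility: uRu, uRv, vRu, vRv
Branch closes: p and ~p both at v.
All branches of the negation close; one closing branch shown above.

Yes, valid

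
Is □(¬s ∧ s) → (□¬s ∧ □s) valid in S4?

Valid in S4

Tableau for the negation ¬(□(¬s ∧ s) → (□¬s ∧ □s)):
1. ¬(□(¬s ∧ s) → (□¬s ∧ □s)), 0
2. □(¬s ∧ s), 0
3. ¬(□¬s ∧ □s), 0
4. ¬s ∧ s, 0
5. ¬s, 0
6. s, 0
Accessibility: 0R0
Branch closes: s and ¬s both at 0.
All branches of the negation close; one closing branch shown above.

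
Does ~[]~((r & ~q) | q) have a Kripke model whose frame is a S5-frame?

Satisfiable (open branch found)

1. ~[]~((r & ~q) | q), w0
2. (r & ~q) | q, w1   [~[]-rule on 1: fresh world w1, w0Rw1]
3. q, w1   [|-rule on 2 (branches; this branch)]
Accessibility: w0Rw0, w0Rw1, w1Rw0, w1Rw1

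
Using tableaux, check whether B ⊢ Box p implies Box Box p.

Not valid

Tableau for the negation not (Box p implies Box Box p):
1. not (Box p implies Box Box p), u
2. Box p, u   [neg-implies-rule on 1]
3. not Box Box p, u   [neg-implies-rule on 1]
4. p, u   [Box-rule on 2 via uRu]
5. not Box p, v   [neg-Box-rule on 3: fresh world v, uRv]
6. p, v   [Box-rule on 2 via uRv]
7. not p, w   [neg-Box-rule on 5: fresh world w, vRw]
Accessibility: uRu, uRv, vRu, vRv, vRw, wRv, wRw
The negation has an open branch (countermodel exists).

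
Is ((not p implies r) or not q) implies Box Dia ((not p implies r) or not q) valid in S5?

Valid

Tableau for the negation not (((not p implies r) or not q) implies Box Dia ((not p implies r) or not q)):
1. not (((not p implies r) or not q) implies Box Dia ((not p implies r) or not q)), u
2. (not p implies r) or not q, u
3. not Box Dia ((not p implies r) or not q), u
4. not p implies r, u
5. r, u
6. not Dia ((not p implies r) or not q), v
7. not ((not p implies r) or not q), u
8. not (not p implies r), u
9. q, u
10. not p, u
11. not r, u
Accessibility: uRu, uRv, vRu, vRv
Branch closes: r and not r both at u.
All branches of the negation close; one closing branch shown above.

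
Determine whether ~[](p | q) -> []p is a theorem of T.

Invalid (countermodel exists)

Tableau for the negation ~(~[](p | q) -> []p):
1. ~(~[](p | q) -> []p), w0
2. ~[](p | q), w0
3. ~[]p, w0
4. ~(p | q), w1
5. ~p, w1
6. ~q, w1
7. ~p, w2
Accessibility: w0Rw0, w0Rw1, w0Rw2, w1Rw1, w2Rw2
The negation has an open branch (countermodel exists).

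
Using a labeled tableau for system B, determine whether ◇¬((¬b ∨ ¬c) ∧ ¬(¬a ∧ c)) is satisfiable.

Yes, satisfiable

1. ◇¬((¬b ∨ ¬c) ∧ ¬(¬a ∧ c)), 0
2. ¬((¬b ∨ ¬c) ∧ ¬(¬a ∧ c)), 1
3. ¬a ∧ c, 1
4. ¬a, 1
5. c, 1
Accessibility: 0R0, 0R1, 1R0, 1R1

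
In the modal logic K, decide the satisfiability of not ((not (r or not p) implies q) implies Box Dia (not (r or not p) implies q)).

Yes, satisfiable

1. not ((not (r or not p) implies q) implies Box Dia (not (r or not p) implies q)), 0
2. not (r or not p) implies q, 0
3. not Box Dia (not (r or not p) implies q), 0
4. q, 0
5. not Dia (not (r or not p) implies q), 1
Accessibility: 0R1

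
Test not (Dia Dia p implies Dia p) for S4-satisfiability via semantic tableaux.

Unsatisfiable

1. not (Dia Dia p implies Dia p), w0
2. Dia Dia p, w0
3. not Dia p, w0
4. not p, w0
5. Dia p, w1
6. not p, w1
7. p, w2
8. not p, w2
Accessibility: w0Rw0, w0Rw1, w0Rw2, w1Rw1, w1Rw2, w2Rw2
Branch closes: p and not p both at w2.
All branches of the tableau close; one closing branch shown above.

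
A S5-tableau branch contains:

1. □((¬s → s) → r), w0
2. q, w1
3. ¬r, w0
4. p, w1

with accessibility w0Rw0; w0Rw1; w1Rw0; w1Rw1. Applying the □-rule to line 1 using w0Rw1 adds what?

(¬s → s) → r, w1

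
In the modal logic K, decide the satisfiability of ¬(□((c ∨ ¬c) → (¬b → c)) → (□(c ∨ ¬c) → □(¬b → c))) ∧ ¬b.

1. ¬(□((c ∨ ¬c) → (¬b → c)) → (□(c ∨ ¬c) → □(¬b → c))) ∧ ¬b, 0
2. ¬(□((c ∨ ¬c) → (¬b → c)) → (□(c ∨ ¬c) → □(¬b → c))), 0
3. ¬b, 0
4. □((c ∨ ¬c) → (¬b → c)), 0
5. ¬(□(c ∨ ¬c) → □(¬b → c)), 0
6. □(c ∨ ¬c), 0
7. ¬□(¬b → c), 0
8. ¬(¬b → c), 1
9. ¬b, 1
10. ¬c, 1
11. (c ∨ ¬c) → (¬b → c), 1
12. c ∨ ¬c, 1
13. ¬b → c, 1
14. c, 1
Accessibility: 0R1
Branch closes: c and ¬c both at 1.
Every branch closes; the branch above is one of them.

Unsatisfiable (every branch closes)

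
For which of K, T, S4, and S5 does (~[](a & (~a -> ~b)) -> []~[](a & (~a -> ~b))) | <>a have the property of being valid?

K-tableau for the negation ~((~[](a & (~a -> ~b)) -> []~[](a & (~a -> ~b))) | <>a):
1. ~((~[](a & (~a -> ~b)) -> []~[](a & (~a -> ~b))) | <>a), 0
2. ~(~[](a & (~a -> ~b)) -> []~[](a & (~a -> ~b))), 0   [~|-rule on 1]
3. ~<>a, 0   [~|-rule on 1]
4. ~[](a & (~a -> ~b)), 0   [~->-rule on 2]
5. ~[]~[](a & (~a -> ~b)), 0   [~->-rule on 2]
6. ~(a & (~a -> ~b)), 1   [~[]-rule on 4: fresh world 1, 0R1]
7. ~a, 1   [~<>-rule on 3 via 0R1]
8. ~(~a -> ~b), 1   [~&-rule on 6 (branches; this branch)]
9. b, 1   [~->-rule on 8]
10. [](a & (~a -> ~b)), 2   [~[]-rule on 5: fresh world 2, 0R2]
11. ~a, 2   [~<>-rule on 3 via 0R2]
Accessibility: 0R1, 0R2
Complete open branch: countermodel on a K-frame, so not valid in K.
T-tableau for the negation ~((~[](a & (~a -> ~b)) -> []~[](a & (~a -> ~b))) | <>a):
1. ~((~[](a & (~a -> ~b)) -> []~[](a & (~a -> ~b))) | <>a), 0
2. ~(~[](a & (~a -> ~b)) -> []~[](a & (~a -> ~b))), 0   [~|-rule on 1]
3. ~<>a, 0   [~|-rule on 1]
4. ~[](a & (~a -> ~b)), 0   [~->-rule on 2]
5. ~[]~[](a & (~a -> ~b)), 0   [~->-rule on 2]
6. ~a, 0   [~<>-rule on 3 via 0R0]
7. ~(a & (~a -> ~b)), 1   [~[]-rule on 4: fresh world 1, 0R1]
8. ~a, 1   [~<>-rule on 3 via 0R1]
9. ~(~a -> ~b), 1   [~&-rule on 7 (branches; this branch)]
10. b, 1   [~->-rule on 9]
11. [](a & (~a -> ~b)), 2   [~[]-rule on 5: fresh world 2, 0R2]
12. ~a, 2   [~<>-rule on 3 via 0R2]
13. a & (~a -> ~b), 2   [[]-rule on 11 via 2R2]
14. a, 2   [&-rule on 13]
15. ~a -> ~b, 2   [&-rule on 13]
Accessibility: 0R0, 0R1, 0R2, 1R1, 2R2
Branch closes: a and ~a both at 2.
Every branch closes (one shown): valid in T, hence also in S4, S5 (every theorem of T is a theorem of S4 and S5).

T, S4, S5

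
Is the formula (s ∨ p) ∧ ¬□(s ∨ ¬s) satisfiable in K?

1. (s ∨ p) ∧ ¬□(s ∨ ¬s), w0
2. s ∨ p, w0
3. ¬□(s ∨ ¬s), w0
4. p, w0
5. ¬(s ∨ ¬s), w1
6. ¬s, w1
7. s, w1
Accessibility: w0Rw1
Branch closes: s and ¬s both at w1.
(One branch shown.) All branches close.

Unsatisfiable (every branch closes)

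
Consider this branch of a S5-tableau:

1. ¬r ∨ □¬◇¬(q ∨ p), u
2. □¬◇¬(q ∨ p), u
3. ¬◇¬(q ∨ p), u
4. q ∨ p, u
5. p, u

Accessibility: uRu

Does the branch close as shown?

There is no literal clash: for every atom and world, at most one sign appears.

Open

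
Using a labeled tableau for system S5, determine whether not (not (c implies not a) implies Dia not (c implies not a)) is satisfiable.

1. not (not (c implies not a) implies Dia not (c implies not a)), w0
2. not (c implies not a), w0
3. not Dia not (c implies not a), w0
4. c, w0
5. a, w0
6. c implies not a, w0
7. not a, w0
Accessibility: w0Rw0
Branch closes: a and not a both at w0.
(One branch shown.) All branches close.

Unsatisfiable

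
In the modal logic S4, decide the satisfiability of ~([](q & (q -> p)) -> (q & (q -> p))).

Unsatisfiable (every branch closes)

1. ~([](q & (q -> p)) -> (q & (q -> p))), u
2. [](q & (q -> p)), u
3. ~(q & (q -> p)), u
4. q & (q -> p), u
5. q, u
6. q -> p, u
7. ~(q -> p), u
8. ~p, u
9. p, u
Accessibility: uRu
Branch closes: p and ~p both at u.
All branches of the tableau close; one closing branch shown above.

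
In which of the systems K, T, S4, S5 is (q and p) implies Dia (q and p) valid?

T, S4, S5

T-tableau for the negation not ((q and p) implies Dia (q and p)):
1. not ((q and p) implies Dia (q and p)), u
2. q and p, u
3. not Dia (q and p), u
4. q, u
5. p, u
6. not (q and p), u
7. not p, u
Accessibility: uRu
Branch closes: p and not p both at u.
Every branch closes (one shown): valid in T, hence also in S4, S5 (every theorem of T is a theorem of S4 and S5).
K-tableau for the negation not ((q and p) implies Dia (q and p)):
1. not ((q and p) implies Dia (q and p)), u
2. q and p, u
3. not Dia (q and p), u
4. q, u
5. p, u
Complete open branch: countermodel on a K-frame, so not valid in K.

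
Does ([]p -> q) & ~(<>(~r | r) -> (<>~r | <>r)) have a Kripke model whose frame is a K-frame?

1. ([]p -> q) & ~(<>(~r | r) -> (<>~r | <>r)), 0
2. []p -> q, 0
3. ~(<>(~r | r) -> (<>~r | <>r)), 0
4. <>(~r | r), 0
5. ~(<>~r | <>r), 0
6. ~<>~r, 0
7. ~<>r, 0
8. q, 0
9. ~r | r, 1
10. r, 1
11. ~r, 1
Accessibility: 0R1
Branch closes: r and ~r both at 1.
Every branch closes; the branch above is one of them.

Unsatisfiable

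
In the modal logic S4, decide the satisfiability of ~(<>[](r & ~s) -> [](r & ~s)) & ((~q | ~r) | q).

Satisfiable

1. ~(<>[](r & ~s) -> [](r & ~s)) & ((~q | ~r) | q), w0
2. ~(<>[](r & ~s) -> [](r & ~s)), w0
3. (~q | ~r) | q, w0
4. <>[](r & ~s), w0
5. ~[](r & ~s), w0
6. q, w0
7. [](r & ~s), w1
8. r & ~s, w1
9. r, w1
10. ~s, w1
11. ~(r & ~s), w2
12. s, w2
Accessibility: w0Rw0, w0Rw1, w0Rw2, w1Rw1, w2Rw2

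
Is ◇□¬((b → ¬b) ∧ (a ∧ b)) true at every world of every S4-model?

Yes, valid

Tableau for the negation ¬◇□¬((b → ¬b) ∧ (a ∧ b)):
1. ¬◇□¬((b → ¬b) ∧ (a ∧ b)), 0
2. ¬□¬((b → ¬b) ∧ (a ∧ b)), 0
3. (b → ¬b) ∧ (a ∧ b), 1
4. b → ¬b, 1
5. a ∧ b, 1
6. a, 1
7. b, 1
8. ¬□¬((b → ¬b) ∧ (a ∧ b)), 1
9. ¬b, 1
Accessibility: 0R0, 0R1, 1R1
Branch closes: b and ¬b both at 1.
All branches of the negation close; one closing branch shown above.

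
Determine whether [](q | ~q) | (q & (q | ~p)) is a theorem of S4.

Valid

Tableau for the negation ~([](q | ~q) | (q & (q | ~p))):
1. ~([](q | ~q) | (q & (q | ~p))), u
2. ~[](q | ~q), u
3. ~(q & (q | ~p)), u
4. ~(q | ~p), u
5. ~q, u
6. p, u
7. ~(q | ~q), v
8. ~q, v
9. q, v
Accessibility: uRu, uRv, vRv
Branch closes: q and ~q both at v.
All branches of the negation close; one closing branch shown above.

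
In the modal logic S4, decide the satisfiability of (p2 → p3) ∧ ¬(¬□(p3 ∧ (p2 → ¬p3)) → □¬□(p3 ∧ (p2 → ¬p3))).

1. (p2 → p3) ∧ ¬(¬□(p3 ∧ (p2 → ¬p3)) → □¬□(p3 ∧ (p2 → ¬p3))), w0
2. p2 → p3, w0   [∧-rule on 1]
3. ¬(¬□(p3 ∧ (p2 → ¬p3)) → □¬□(p3 ∧ (p2 → ¬p3))), w0   [∧-rule on 1]
4. ¬□(p3 ∧ (p2 → ¬p3)), w0   [¬→-rule on 3]
5. ¬□¬□(p3 ∧ (p2 → ¬p3)), w0   [¬→-rule on 3]
6. p3, w0   [→-rule on 2 (branches; this branch)]
7. ¬(p3 ∧ (p2 → ¬p3)), w1   [¬□-rule on 4: fresh world w1, w0Rw1]
8. ¬(p2 → ¬p3), w1   [¬∧-rule on 7 (branches; this branch)]
9. p2, w1   [¬→-rule on 8]
10. p3, w1   [¬→-rule on 8]
11. □(p3 ∧ (p2 → ¬p3)), w2   [¬□-rule on 5: fresh world w2, w0Rw2]
12. p3 ∧ (p2 → ¬p3), w2   [□-rule on 11 via w2Rw2]
13. p3, w2   [∧-rule on 12]
14. p2 → ¬p3, w2   [∧-rule on 12]
15. ¬p2, w2   [→-rule on 14 (branches; this branch)]
Accessibility: w0Rw0, w0Rw1, w0Rw2, w1Rw1, w2Rw2

Satisfiable (open branch found)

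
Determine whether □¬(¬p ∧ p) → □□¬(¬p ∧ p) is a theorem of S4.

Tableau for the negation ¬(□¬(¬p ∧ p) → □□¬(¬p ∧ p)):
1. ¬(□¬(¬p ∧ p) → □□¬(¬p ∧ p)), w0
2. □¬(¬p ∧ p), w0
3. ¬□□¬(¬p ∧ p), w0
4. ¬(¬p ∧ p), w0
5. ¬p, w0
6. ¬□¬(¬p ∧ p), w1
7. ¬(¬p ∧ p), w1
8. ¬p, w1
9. ¬p ∧ p, w2
10. ¬p, w2
11. p, w2
Accessibility: w0Rw0, w0Rw1, w0Rw2, w1Rw1, w1Rw2, w2Rw2
Branch closes: p and ¬p both at w2.
All branches of the negation close; one closing branch shown above.

Valid in S4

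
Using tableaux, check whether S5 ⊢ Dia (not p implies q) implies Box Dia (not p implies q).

Tableau for the negation not (Dia (not p implies q) implies Box Dia (not p implies q)):
1. not (Dia (not p implies q) implies Box Dia (not p implies q)), u
2. Dia (not p implies q), u
3. not Box Dia (not p implies q), u
4. not p implies q, v
5. q, v
6. not Dia (not p implies q), w
7. not (not p implies q), u
8. not p, u
9. not q, u
10. not (not p implies q), v
11. not p, v
12. not q, v
Accessibility: uRu, uRv, uRw, vRu, vRv, vRw, wRu, wRv, wRw
Branch closes: q and not q both at v.
Every branch of the negation's tableau closes; the branch above is one of them.

Valid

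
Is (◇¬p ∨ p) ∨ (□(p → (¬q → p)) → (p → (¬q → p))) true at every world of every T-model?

Valid

Tableau for the negation ¬((◇¬p ∨ p) ∨ (□(p → (¬q → p)) → (p → (¬q → p)))):
1. ¬((◇¬p ∨ p) ∨ (□(p → (¬q → p)) → (p → (¬q → p)))), 0
2. ¬(◇¬p ∨ p), 0
3. ¬(□(p → (¬q → p)) → (p → (¬q → p))), 0
4. ¬◇¬p, 0
5. ¬p, 0
6. □(p → (¬q → p)), 0
7. ¬(p → (¬q → p)), 0
8. p, 0
9. ¬(¬q → p), 0
Accessibility: 0R0
Branch closes: p and ¬p both at 0.
All branches of the negation close; one closing branch shown above.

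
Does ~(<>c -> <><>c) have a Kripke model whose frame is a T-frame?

1. ~(<>c -> <><>c), w0
2. <>c, w0
3. ~<><>c, w0
4. ~<>c, w0
5. ~c, w0
6. c, w1
7. ~<>c, w1
8. ~c, w1
Accessibility: w0Rw0, w0Rw1, w1Rw1
Branch closes: c and ~c both at w1.
(One branch shown.) All branches close.

No, unsatisfiable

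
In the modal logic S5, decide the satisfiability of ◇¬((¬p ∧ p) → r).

Unsatisfiable

1. ◇¬((¬p ∧ p) → r), u
2. ¬((¬p ∧ p) → r), v
3. ¬p ∧ p, v
4. ¬r, v
5. ¬p, v
6. p, v
Accessibility: uRu, uRv, vRu, vRv
Branch closes: p and ¬p both at v.
(One branch shown.) All branches close.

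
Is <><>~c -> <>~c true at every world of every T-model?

Invalid (countermodel exists)

Tableau for the negation ~(<><>~c -> <>~c):
1. ~(<><>~c -> <>~c), u
2. <><>~c, u
3. ~<>~c, u
4. c, u
5. <>~c, v
6. c, v
7. ~c, w
Accessibility: uRu, uRv, vRv, vRw, wRw
The negation has an open branch (countermodel exists).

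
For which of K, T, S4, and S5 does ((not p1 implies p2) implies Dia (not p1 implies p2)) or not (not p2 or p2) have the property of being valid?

T, S4, S5

K-tableau for the negation not (((not p1 implies p2) implies Dia (not p1 implies p2)) or not (not p2 or p2)):
1. not (((not p1 implies p2) implies Dia (not p1 implies p2)) or not (not p2 or p2)), w0
2. not ((not p1 implies p2) implies Dia (not p1 implies p2)), w0
3. not p2 or p2, w0
4. not p1 implies p2, w0
5. not Dia (not p1 implies p2), w0
6. p2, w0
Complete open branch: countermodel on a K-frame, so not valid in K.
T-tableau for the negation not (((not p1 implies p2) implies Dia (not p1 implies p2)) or not (not p2 or p2)):
1. not (((not p1 implies p2) implies Dia (not p1 implies p2)) or not (not p2 or p2)), w0
2. not ((not p1 implies p2) implies Dia (not p1 implies p2)), w0
3. not p2 or p2, w0
4. not p1 implies p2, w0
5. not Dia (not p1 implies p2), w0
6. not (not p1 implies p2), w0
7. not p1, w0
8. not p2, w0
9. p2, w0
Accessibility: w0Rw0
Branch closes: p2 and not p2 both at w0.
Every branch closes (one shown): valid in T, hence also in S4, S5 (every theorem of T is a theorem of S4 and S5).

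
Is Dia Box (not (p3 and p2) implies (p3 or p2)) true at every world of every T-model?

Tableau for the negation not Dia Box (not (p3 and p2) implies (p3 or p2)):
1. not Dia Box (not (p3 and p2) implies (p3 or p2)), w0
2. not Box (not (p3 and p2) implies (p3 or p2)), w0
3. not (not (p3 and p2) implies (p3 or p2)), w1
4. not (p3 and p2), w1
5. not (p3 or p2), w1
6. not p3, w1
7. not p2, w1
8. not Box (not (p3 and p2) implies (p3 or p2)), w1
9. not (not (p3 and p2) implies (p3 or p2)), w2
10. not (p3 and p2), w2
11. not (p3 or p2), w2
12. not p3, w2
13. not p2, w2
Accessibility: w0Rw0, w0Rw1, w1Rw1, w1Rw2, w2Rw2
The negation has an open branch (countermodel exists).

No, not valid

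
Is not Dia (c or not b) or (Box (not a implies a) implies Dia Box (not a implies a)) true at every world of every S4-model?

Yes, valid

Tableau for the negation not (not Dia (c or not b) or (Box (not a implies a) implies Dia Box (not a implies a))):
1. not (not Dia (c or not b) or (Box (not a implies a) implies Dia Box (not a implies a))), u
2. Dia (c or not b), u   [neg-or-rule on 1]
3. not (Box (not a implies a) implies Dia Box (not a implies a)), u   [neg-or-rule on 1]
4. Box (not a implies a), u   [neg-implies-rule on 3]
5. not Dia Box (not a implies a), u   [neg-implies-rule on 3]
6. not a implies a, u   [Box-rule on 4 via uRu]
7. not Box (not a implies a), u   [neg-Dia-rule on 5 via uRu]
8. a, u   [implies-rule on 6 (branches; this branch)]
9. c or not b, v   [Dia-rule on 2: fresh world v, uRv]
10. not a implies a, v   [Box-rule on 4 via uRv]
11. not Box (not a implies a), v   [neg-Dia-rule on 5 via uRv]
12. not b, v   [or-rule on 9 (branches; this branch)]
13. a, v   [implies-rule on 10 (branches; this branch)]
14. not (not a implies a), w   [neg-Box-rule on 7: fresh world w, uRw]
15. not a, w   [neg-implies-rule on 14]
16. not a implies a, w   [Box-rule on 4 via uRw]
17. not Box (not a implies a), w   [neg-Dia-rule on 5 via uRw]
18. a, w   [implies-rule on 16 (branches; this branch)]
Accessibility: uRu, uRv, uRw, vRv, wRw
Branch closes: a and not a both at w.
All branches of the negation close; one closing branch shown above.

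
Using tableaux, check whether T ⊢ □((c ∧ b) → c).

Tableau for the negation ¬□((c ∧ b) → c):
1. ¬□((c ∧ b) → c), u
2. ¬((c ∧ b) → c), v
3. c ∧ b, v
4. ¬c, v
5. c, v
6. b, v
Accessibility: uRu, uRv, vRv
Branch closes: c and ¬c both at v.
All branches of the negation close; one closing branch shown above.

Valid in T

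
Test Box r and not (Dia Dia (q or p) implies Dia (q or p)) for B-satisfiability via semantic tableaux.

Satisfiable

1. Box r and not (Dia Dia (q or p) implies Dia (q or p)), w0
2. Box r, w0
3. not (Dia Dia (q or p) implies Dia (q or p)), w0
4. Dia Dia (q or p), w0
5. not Dia (q or p), w0
6. r, w0
7. not (q or p), w0
8. not q, w0
9. not p, w0
10. Dia (q or p), w1
11. r, w1
12. not (q or p), w1
13. not q, w1
14. not p, w1
15. q or p, w2
16. p, w2
Accessibility: w0Rw0, w0Rw1, w1Rw0, w1Rw1, w1Rw2, w2Rw1, w2Rw2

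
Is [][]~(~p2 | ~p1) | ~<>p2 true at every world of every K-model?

Tableau for the negation ~([][]~(~p2 | ~p1) | ~<>p2):
1. ~([][]~(~p2 | ~p1) | ~<>p2), u
2. ~[][]~(~p2 | ~p1), u
3. <>p2, u
4. ~[]~(~p2 | ~p1), v
5. p2, w
6. ~p2 | ~p1, x
7. ~p1, x
Accessibility: uRv, uRw, vRx
The negation has an open branch (countermodel exists).

Not valid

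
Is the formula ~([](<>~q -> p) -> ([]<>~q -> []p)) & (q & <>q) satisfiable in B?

1. ~([](<>~q -> p) -> ([]<>~q -> []p)) & (q & <>q), 0
2. ~([](<>~q -> p) -> ([]<>~q -> []p)), 0   [&-rule on 1]
3. q & <>q, 0   [&-rule on 1]
4. [](<>~q -> p), 0   [~->-rule on 2]
5. ~([]<>~q -> []p), 0   [~->-rule on 2]
6. q, 0   [&-rule on 3]
7. <>q, 0   [&-rule on 3]
8. []<>~q, 0   [~->-rule on 5]
9. ~[]p, 0   [~->-rule on 5]
10. <>~q -> p, 0   [[]-rule on 4 via 0R0]
11. <>~q, 0   [[]-rule on 8 via 0R0]
12. p, 0   [->-rule on 10 (branches; this branch)]
13. q, 1   [<>-rule on 7: fresh world 1, 0R1]
14. <>~q -> p, 1   [[]-rule on 4 via 0R1]
15. <>~q, 1   [[]-rule on 8 via 0R1]
16. p, 1   [->-rule on 14 (branches; this branch)]
17. ~p, 2   [~[]-rule on 9: fresh world 2, 0R2]
18. <>~q -> p, 2   [[]-rule on 4 via 0R2]
19. <>~q, 2   [[]-rule on 8 via 0R2]
20. ~<>~q, 2   [->-rule on 18 (branches; this branch)]
21. q, 2   [~<>-rule on 20 via 2R2]
22. ~q, 3   [<>-rule on 11: fresh world 3, 0R3]
23. <>~q -> p, 3   [[]-rule on 4 via 0R3]
24. <>~q, 3   [[]-rule on 8 via 0R3]
25. p, 3   [->-rule on 23 (branches; this branch)]
26. ~q, 4   [<>-rule on 15: fresh world 4, 1R4]
27. ~q, 5   [<>-rule on 19: fresh world 5, 2R5]
28. q, 5   [~<>-rule on 20 via 2R5]
Accessibility: 0R0, 0R1, 0R2, 0R3, 1R0, 1R1, 1R4, 2R0, 2R2, 2R5, 3R0, 3R3, 4R1, 4R4, 5R2, 5R5
Branch closes: q and ~q both at 5.
All branches of the tableau close; one closing branch shown above.

Unsatisfiable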